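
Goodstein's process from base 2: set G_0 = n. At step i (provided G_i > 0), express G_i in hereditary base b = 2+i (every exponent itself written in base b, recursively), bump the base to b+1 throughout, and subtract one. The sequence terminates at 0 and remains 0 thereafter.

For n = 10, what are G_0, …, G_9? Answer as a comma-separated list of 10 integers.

step 0: 10 = 2^(2 + 1) + 2; sub 3 for 2: 3^(3 + 1) + 3; = 84; G_1 = 84−1 = 83
step 1: 83 = 3^(3 + 1) + 2; sub 4 for 3: 4^(4 + 1) + 2; = 1026; G_2 = 1026−1 = 1025
step 2: 1025 = 4^(4 + 1) + 1; sub 5 for 4: 5^(5 + 1) + 1; = 15626; G_3 = 15626−1 = 15625
step 3: 15625 = 5^(5 + 1); sub 6 for 5: 6^(6 + 1); = 279936; G_4 = 279936−1 = 279935
step 4: 279935 = 5·6^6 + 5·6^5 + 5·6^4 + 5·6^3 + 5·6^2 + 5·6 + 5; sub 7 for 6: 5·7^7 + 5·7^5 + 5·7^4 + 5·7^3 + 5·7^2 + 5·7 + 5; = 4215755; G_5 = 4215755−1 = 4215754
step 5: 4215754 = 5·7^7 + 5·7^5 + 5·7^4 + 5·7^3 + 5·7^2 + 5·7 + 4; sub 8 for 7: 5·8^8 + 5·8^5 + 5·8^4 + 5·8^3 + 5·8^2 + 5·8 + 4; = 84073324; G_6 = 84073324−1 = 84073323
step 6: 84073323 = 5·8^8 + 5·8^5 + 5·8^4 + 5·8^3 + 5·8^2 + 5·8 + 3; sub 9 for 8: 5·9^9 + 5·9^5 + 5·9^4 + 5·9^3 + 5·9^2 + 5·9 + 3; = 1937434593; G_7 = 1937434593−1 = 1937434592
step 7: 1937434592 = 5·9^9 + 5·9^5 + 5·9^4 + 5·9^3 + 5·9^2 + 5·9 + 2; sub 10 for 9: 5·10^10 + 5·10^5 + 5·10^4 + 5·10^3 + 5·10^2 + 5·10 + 2; = 50000555552; G_8 = 50000555552−1 = 50000555551
step 8: 50000555551 = 5·10^10 + 5·10^5 + 5·10^4 + 5·10^3 + 5·10^2 + 5·10 + 1; sub 11 for 10: 5·11^11 + 5·11^5 + 5·11^4 + 5·11^3 + 5·11^2 + 5·11 + 1; = 1426559238831; G_9 = 1426559238831−1 = 1426559238830

10, 83, 1025, 15625, 279935, 4215754, 84073323, 1937434592, 50000555551, 1426559238830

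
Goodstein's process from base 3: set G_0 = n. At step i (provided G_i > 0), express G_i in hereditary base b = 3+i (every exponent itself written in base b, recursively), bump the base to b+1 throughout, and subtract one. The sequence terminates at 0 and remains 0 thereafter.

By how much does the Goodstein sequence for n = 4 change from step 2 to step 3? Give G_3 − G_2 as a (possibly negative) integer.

-1

step 0: 4 = 3 + 1; sub 4 for 3: 4 + 1; = 5; G_1 = 5−1 = 4
step 1: 4 = 4; sub 5 for 4: 5; = 5; G_2 = 5−1 = 4
step 2: 4 = 4; sub 6 for 5: 4; = 4; G_3 = 4−1 = 3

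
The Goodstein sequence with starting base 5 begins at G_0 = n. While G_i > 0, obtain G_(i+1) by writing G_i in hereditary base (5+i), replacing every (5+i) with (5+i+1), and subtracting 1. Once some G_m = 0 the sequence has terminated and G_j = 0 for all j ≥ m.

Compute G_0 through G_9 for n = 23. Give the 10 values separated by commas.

23, 26, 29, 32, 35, 37, 39, 41, 43, 45

G_0=23  [base 5] 4·5 + 3  →[5↦6]→  4·6 + 3 = 27  −1 ⇒ G_1=26
G_1=26  [base 6] 4·6 + 2  →[6↦7]→  4·7 + 2 = 30  −1 ⇒ G_2=29
G_2=29  [base 7] 4·7 + 1  →[7↦8]→  4·8 + 1 = 33  −1 ⇒ G_3=32
G_3=32  [base 8] 4·8  →[8↦9]→  4·9 = 36  −1 ⇒ G_4=35
G_4=35  [base 9] 3·9 + 8  →[9↦10]→  3·10 + 8 = 38  −1 ⇒ G_5=37
G_5=37  [base 10] 3·10 + 7  →[10↦11]→  3·11 + 7 = 40  −1 ⇒ G_6=39
G_6=39  [base 11] 3·11 + 6  →[11↦12]→  3·12 + 6 = 42  −1 ⇒ G_7=41
G_7=41  [base 12] 3·12 + 5  →[12↦13]→  3·13 + 5 = 44  −1 ⇒ G_8=43
G_8=43  [base 13] 3·13 + 4  →[13↦14]→  3·14 + 4 = 46  −1 ⇒ G_9=45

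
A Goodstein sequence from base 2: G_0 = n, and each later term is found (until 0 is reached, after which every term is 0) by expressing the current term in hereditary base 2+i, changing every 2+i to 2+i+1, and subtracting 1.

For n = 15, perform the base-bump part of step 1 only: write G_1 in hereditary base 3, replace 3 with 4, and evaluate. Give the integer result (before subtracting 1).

1284

i=0: 15 = 2^(2 + 1) + 2^2 + 2 + 1 (b=2); 2→3: 3^(3 + 1) + 3^3 + 3 + 1 = 112; 112−1 = 111
i=1: 111 = 3^(3 + 1) + 3^3 + 3 (b=3); 3→4: 4^(4 + 1) + 4^4 + 4 = 1284; 1284−1 = 1283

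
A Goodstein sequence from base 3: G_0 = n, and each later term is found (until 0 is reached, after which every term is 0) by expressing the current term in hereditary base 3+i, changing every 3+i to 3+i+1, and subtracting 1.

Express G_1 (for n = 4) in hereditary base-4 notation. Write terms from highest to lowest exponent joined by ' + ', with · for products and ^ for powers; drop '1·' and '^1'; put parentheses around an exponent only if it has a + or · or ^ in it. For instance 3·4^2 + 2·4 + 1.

4

G_0 = 4. HB_3(4) = 3 + 1. Bump = 5. G_1 = 4.
G_1 = 4. HB_4(4) = 4. Bump = 5. G_2 = 4.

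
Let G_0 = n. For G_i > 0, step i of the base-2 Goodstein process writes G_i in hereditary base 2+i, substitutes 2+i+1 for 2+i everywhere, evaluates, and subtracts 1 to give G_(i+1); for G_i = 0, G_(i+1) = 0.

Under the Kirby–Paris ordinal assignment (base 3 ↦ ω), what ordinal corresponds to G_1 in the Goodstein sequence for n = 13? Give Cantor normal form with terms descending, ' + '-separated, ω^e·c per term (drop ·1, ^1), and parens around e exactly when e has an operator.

ω^(ω + 1) + ω^ω

i=0: 13 = 2^(2 + 1) + 2^2 + 1 (b=2); 2→3: 3^(3 + 1) + 3^3 + 1 = 109; 109−1 = 108
i=1: 108 = 3^(3 + 1) + 3^3 (b=3); 3→4: 4^(4 + 1) + 4^4 = 1280; 1280−1 = 1279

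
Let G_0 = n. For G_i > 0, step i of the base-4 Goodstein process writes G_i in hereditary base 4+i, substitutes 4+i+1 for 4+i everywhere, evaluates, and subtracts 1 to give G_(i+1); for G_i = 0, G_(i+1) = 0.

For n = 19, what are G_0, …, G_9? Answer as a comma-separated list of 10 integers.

G_0 = 19. HB_4(19) = 4^2 + 3. Bump = 28. G_1 = 27.
G_1 = 27. HB_5(27) = 5^2 + 2. Bump = 38. G_2 = 37.
G_2 = 37. HB_6(37) = 6^2 + 1. Bump = 50. G_3 = 49.
G_3 = 49. HB_7(49) = 7^2. Bump = 64. G_4 = 63.
G_4 = 63. HB_8(63) = 7·8 + 7. Bump = 70. G_5 = 69.
G_5 = 69. HB_9(69) = 7·9 + 6. Bump = 76. G_6 = 75.
G_6 = 75. HB_10(75) = 7·10 + 5. Bump = 82. G_7 = 81.
G_7 = 81. HB_11(81) = 7·11 + 4. Bump = 88. G_8 = 87.
G_8 = 87. HB_12(87) = 7·12 + 3. Bump = 94. G_9 = 93.

19, 27, 37, 49, 63, 69, 75, 81, 87, 93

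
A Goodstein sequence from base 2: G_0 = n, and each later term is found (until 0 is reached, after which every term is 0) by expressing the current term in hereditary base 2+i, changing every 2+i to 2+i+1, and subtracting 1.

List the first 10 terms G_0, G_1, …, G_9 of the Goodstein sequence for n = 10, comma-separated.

i=0: 10 = 2^(2 + 1) + 2 (b=2); 2→3: 3^(3 + 1) + 3 = 84; 84−1 = 83
i=1: 83 = 3^(3 + 1) + 2 (b=3); 3→4: 4^(4 + 1) + 2 = 1026; 1026−1 = 1025
i=2: 1025 = 4^(4 + 1) + 1 (b=4); 4→5: 5^(5 + 1) + 1 = 15626; 15626−1 = 15625
i=3: 15625 = 5^(5 + 1) (b=5); 5→6: 6^(6 + 1) = 279936; 279936−1 = 279935
i=4: 279935 = 5·6^6 + 5·6^5 + 5·6^4 + 5·6^3 + 5·6^2 + 5·6 + 5 (b=6); 6→7: 5·7^7 + 5·7^5 + 5·7^4 + 5·7^3 + 5·7^2 + 5·7 + 5 = 4215755; 4215755−1 = 4215754
i=5: 4215754 = 5·7^7 + 5·7^5 + 5·7^4 + 5·7^3 + 5·7^2 + 5·7 + 4 (b=7); 7→8: 5·8^8 + 5·8^5 + 5·8^4 + 5·8^3 + 5·8^2 + 5·8 + 4 = 84073324; 84073324−1 = 84073323
i=6: 84073323 = 5·8^8 + 5·8^5 + 5·8^4 + 5·8^3 + 5·8^2 + 5·8 + 3 (b=8); 8→9: 5·9^9 + 5·9^5 + 5·9^4 + 5·9^3 + 5·9^2 + 5·9 + 3 = 1937434593; 1937434593−1 = 1937434592
i=7: 1937434592 = 5·9^9 + 5·9^5 + 5·9^4 + 5·9^3 + 5·9^2 + 5·9 + 2 (b=9); 9→10: 5·10^10 + 5·10^5 + 5·10^4 + 5·10^3 + 5·10^2 + 5·10 + 2 = 50000555552; 50000555552−1 = 50000555551
i=8: 50000555551 = 5·10^10 + 5·10^5 + 5·10^4 + 5·10^3 + 5·10^2 + 5·10 + 1 (b=10); 10→11: 5·11^11 + 5·11^5 + 5·11^4 + 5·11^3 + 5·11^2 + 5·11 + 1 = 1426559238831; 1426559238831−1 = 1426559238830

10, 83, 1025, 15625, 279935, 4215754, 84073323, 1937434592, 50000555551, 1426559238830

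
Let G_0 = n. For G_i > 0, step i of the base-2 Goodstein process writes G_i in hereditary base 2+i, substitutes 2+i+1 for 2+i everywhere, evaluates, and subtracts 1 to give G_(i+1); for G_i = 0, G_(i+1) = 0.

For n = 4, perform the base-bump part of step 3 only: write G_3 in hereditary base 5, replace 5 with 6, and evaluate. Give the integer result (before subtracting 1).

84

G_0=4  [base 2] 2^2  →[2↦3]→  3^3 = 27  −1 ⇒ G_1=26
G_1=26  [base 3] 2·3^2 + 2·3 + 2  →[3↦4]→  2·4^2 + 2·4 + 2 = 42  −1 ⇒ G_2=41
G_2=41  [base 4] 2·4^2 + 2·4 + 1  →[4↦5]→  2·5^2 + 2·5 + 1 = 61  −1 ⇒ G_3=60
G_3=60  [base 5] 2·5^2 + 2·5  →[5↦6]→  2·6^2 + 2·6 = 84  −1 ⇒ G_4=83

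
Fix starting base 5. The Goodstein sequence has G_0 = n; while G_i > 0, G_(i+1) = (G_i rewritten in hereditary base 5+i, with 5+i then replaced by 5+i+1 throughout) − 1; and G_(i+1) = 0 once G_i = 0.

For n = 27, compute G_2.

[0] 27 ≡ 5^2 + 2 (base 5). Lift 6: 38. −1: 37.
[1] 37 ≡ 6^2 + 1 (base 6). Lift 7: 50. −1: 49.

49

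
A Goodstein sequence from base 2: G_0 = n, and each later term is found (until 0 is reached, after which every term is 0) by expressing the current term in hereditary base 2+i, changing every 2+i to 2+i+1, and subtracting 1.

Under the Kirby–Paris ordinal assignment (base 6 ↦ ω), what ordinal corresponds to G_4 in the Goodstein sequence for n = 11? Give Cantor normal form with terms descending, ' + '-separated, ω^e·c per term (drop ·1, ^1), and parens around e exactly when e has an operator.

base 2: 11 = 2^(2 + 1) + 2 + 1; at 3: 3^(3 + 1) + 3 + 1 = 85; next = 84
base 3: 84 = 3^(3 + 1) + 3; at 4: 4^(4 + 1) + 4 = 1028; next = 1027
base 4: 1027 = 4^(4 + 1) + 3; at 5: 5^(5 + 1) + 3 = 15628; next = 15627
base 5: 15627 = 5^(5 + 1) + 2; at 6: 6^(6 + 1) + 2 = 279938; next = 279937
base 6: 279937 = 6^(6 + 1) + 1; at 7: 7^(7 + 1) + 1 = 5764802; next = 5764801

ω^(ω + 1) + 1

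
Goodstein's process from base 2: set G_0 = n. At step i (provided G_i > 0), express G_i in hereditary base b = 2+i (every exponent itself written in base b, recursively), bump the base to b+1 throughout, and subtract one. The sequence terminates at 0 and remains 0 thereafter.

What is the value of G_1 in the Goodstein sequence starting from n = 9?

i=0: 9 = 2^(2 + 1) + 1 (b=2); 2→3: 3^(3 + 1) + 1 = 82; 82−1 = 81
i=1: 81 = 3^(3 + 1) (b=3); 3→4: 4^(4 + 1) = 1024; 1024−1 = 1023

81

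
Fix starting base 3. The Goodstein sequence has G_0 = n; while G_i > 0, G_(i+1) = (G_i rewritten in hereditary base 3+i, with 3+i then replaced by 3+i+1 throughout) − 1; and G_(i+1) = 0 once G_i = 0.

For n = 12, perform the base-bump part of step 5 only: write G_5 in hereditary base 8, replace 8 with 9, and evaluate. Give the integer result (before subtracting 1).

70

G_0=12  [base 3] 3^2 + 3  →[3↦4]→  4^2 + 4 = 20  −1 ⇒ G_1=19
G_1=19  [base 4] 4^2 + 3  →[4↦5]→  5^2 + 3 = 28  −1 ⇒ G_2=27
G_2=27  [base 5] 5^2 + 2  →[5↦6]→  6^2 + 2 = 38  −1 ⇒ G_3=37
G_3=37  [base 6] 6^2 + 1  →[6↦7]→  7^2 + 1 = 50  −1 ⇒ G_4=49
G_4=49  [base 7] 7^2  →[7↦8]→  8^2 = 64  −1 ⇒ G_5=63
G_5=63  [base 8] 7·8 + 7  →[8↦9]→  7·9 + 7 = 70  −1 ⇒ G_6=69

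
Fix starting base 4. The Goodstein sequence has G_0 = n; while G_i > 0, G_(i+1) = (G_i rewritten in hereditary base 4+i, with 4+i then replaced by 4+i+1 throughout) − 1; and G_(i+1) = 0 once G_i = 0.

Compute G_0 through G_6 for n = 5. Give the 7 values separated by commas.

5, 5, 5, 4, 3, 2, 1

base 4: 5 = 4 + 1; at 5: 5 + 1 = 6; next = 5
base 5: 5 = 5; at 6: 6 = 6; next = 5
base 6: 5 = 5; at 7: 5 = 5; next = 4
base 7: 4 = 4; at 8: 4 = 4; next = 3
base 8: 3 = 3; at 9: 3 = 3; next = 2
base 9: 2 = 2; at 10: 2 = 2; next = 1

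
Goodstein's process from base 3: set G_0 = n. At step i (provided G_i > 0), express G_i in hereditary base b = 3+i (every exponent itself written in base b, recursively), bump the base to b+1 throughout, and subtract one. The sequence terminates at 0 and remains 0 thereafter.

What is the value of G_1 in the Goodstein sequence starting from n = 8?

9

G_0=8  [base 3] 2·3 + 2  →[3↦4]→  2·4 + 2 = 10  −1 ⇒ G_1=9
G_1=9  [base 4] 2·4 + 1  →[4↦5]→  2·5 + 1 = 11  −1 ⇒ G_2=10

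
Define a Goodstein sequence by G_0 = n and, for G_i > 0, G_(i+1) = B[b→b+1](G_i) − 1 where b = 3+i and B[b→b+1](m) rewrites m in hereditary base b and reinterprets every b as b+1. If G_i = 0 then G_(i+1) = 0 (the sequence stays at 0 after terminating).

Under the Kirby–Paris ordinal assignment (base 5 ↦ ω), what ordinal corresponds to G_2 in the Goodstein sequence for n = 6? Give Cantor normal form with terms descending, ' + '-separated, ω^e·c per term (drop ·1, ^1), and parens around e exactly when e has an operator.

ω + 2

G_0=6  [base 3] 2·3  →[3↦4]→  2·4 = 8  −1 ⇒ G_1=7
G_1=7  [base 4] 4 + 3  →[4↦5]→  5 + 3 = 8  −1 ⇒ G_2=7
G_2=7  [base 5] 5 + 2  →[5↦6]→  6 + 2 = 8  −1 ⇒ G_3=7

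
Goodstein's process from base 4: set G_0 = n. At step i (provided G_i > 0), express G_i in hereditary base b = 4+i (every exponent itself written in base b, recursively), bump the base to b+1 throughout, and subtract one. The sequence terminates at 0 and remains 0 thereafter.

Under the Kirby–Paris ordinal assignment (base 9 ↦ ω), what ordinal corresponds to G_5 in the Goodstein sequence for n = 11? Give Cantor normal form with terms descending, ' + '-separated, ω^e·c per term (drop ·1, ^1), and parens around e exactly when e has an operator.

11 —HB4→ 2·4 + 3 —bump→ 2·5 + 3 = 13 —(−1)→ 12
12 —HB5→ 2·5 + 2 —bump→ 2·6 + 2 = 14 —(−1)→ 13
13 —HB6→ 2·6 + 1 —bump→ 2·7 + 1 = 15 —(−1)→ 14
14 —HB7→ 2·7 —bump→ 2·8 = 16 —(−1)→ 15
15 —HB8→ 8 + 7 —bump→ 9 + 7 = 16 —(−1)→ 15
15 —HB9→ 9 + 6 —bump→ 10 + 6 = 16 —(−1)→ 15

ω + 6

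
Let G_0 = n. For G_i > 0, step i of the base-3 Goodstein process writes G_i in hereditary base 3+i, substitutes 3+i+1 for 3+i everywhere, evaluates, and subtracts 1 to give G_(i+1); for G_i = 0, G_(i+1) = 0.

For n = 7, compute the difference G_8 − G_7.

(0) 7|_3 = 2·3 + 1 ↦ 2·4 + 1|_4 = 9 ⇒ 8
(1) 8|_4 = 2·4 ↦ 2·5|_5 = 10 ⇒ 9
(2) 9|_5 = 5 + 4 ↦ 6 + 4|_6 = 10 ⇒ 9
(3) 9|_6 = 6 + 3 ↦ 7 + 3|_7 = 10 ⇒ 9
(4) 9|_7 = 7 + 2 ↦ 8 + 2|_8 = 10 ⇒ 9
(5) 9|_8 = 8 + 1 ↦ 9 + 1|_9 = 10 ⇒ 9
(6) 9|_9 = 9 ↦ 10|_10 = 10 ⇒ 9
(7) 9|_10 = 9 ↦ 9|_11 = 9 ⇒ 8

-1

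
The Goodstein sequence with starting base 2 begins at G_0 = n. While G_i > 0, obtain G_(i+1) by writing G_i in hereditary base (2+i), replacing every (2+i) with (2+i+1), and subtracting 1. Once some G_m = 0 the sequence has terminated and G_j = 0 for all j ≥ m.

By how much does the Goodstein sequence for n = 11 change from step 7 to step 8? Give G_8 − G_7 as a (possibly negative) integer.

G_0=11  [base 2] 2^(2 + 1) + 2 + 1  →[2↦3]→  3^(3 + 1) + 3 + 1 = 85  −1 ⇒ G_1=84
G_1=84  [base 3] 3^(3 + 1) + 3  →[3↦4]→  4^(4 + 1) + 4 = 1028  −1 ⇒ G_2=1027
G_2=1027  [base 4] 4^(4 + 1) + 3  →[4↦5]→  5^(5 + 1) + 3 = 15628  −1 ⇒ G_3=15627
G_3=15627  [base 5] 5^(5 + 1) + 2  →[5↦6]→  6^(6 + 1) + 2 = 279938  −1 ⇒ G_4=279937
G_4=279937  [base 6] 6^(6 + 1) + 1  →[6↦7]→  7^(7 + 1) + 1 = 5764802  −1 ⇒ G_5=5764801
G_5=5764801  [base 7] 7^(7 + 1)  →[7↦8]→  8^(8 + 1) = 134217728  −1 ⇒ G_6=134217727
G_6=134217727  [base 8] 7·8^8 + 7·8^7 + 7·8^6 + 7·8^5 + 7·8^4 + 7·8^3 + 7·8^2 + 7·8 + 7  →[8↦9]→  7·9^9 + 7·9^7 + 7·9^6 + 7·9^5 + 7·9^4 + 7·9^3 + 7·9^2 + 7·9 + 7 = 2749609303  −1 ⇒ G_7=2749609302
G_7=2749609302  [base 9] 7·9^9 + 7·9^7 + 7·9^6 + 7·9^5 + 7·9^4 + 7·9^3 + 7·9^2 + 7·9 + 6  →[9↦10]→  7·10^10 + 7·10^7 + 7·10^6 + 7·10^5 + 7·10^4 + 7·10^3 + 7·10^2 + 7·10 + 6 = 70077777776  −1 ⇒ G_8=70077777775

67328168473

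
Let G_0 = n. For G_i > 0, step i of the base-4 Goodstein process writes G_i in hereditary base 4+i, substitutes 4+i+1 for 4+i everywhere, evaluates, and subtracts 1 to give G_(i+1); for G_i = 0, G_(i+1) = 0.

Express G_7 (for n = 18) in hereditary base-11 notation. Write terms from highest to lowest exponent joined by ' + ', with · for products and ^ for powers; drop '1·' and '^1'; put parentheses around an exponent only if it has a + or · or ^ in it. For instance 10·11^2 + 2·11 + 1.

6·11 + 2

[0] 18 ≡ 4^2 + 2 (base 4). Lift 5: 27. −1: 26.
[1] 26 ≡ 5^2 + 1 (base 5). Lift 6: 37. −1: 36.
[2] 36 ≡ 6^2 (base 6). Lift 7: 49. −1: 48.
[3] 48 ≡ 6·7 + 6 (base 7). Lift 8: 54. −1: 53.
[4] 53 ≡ 6·8 + 5 (base 8). Lift 9: 59. −1: 58.
[5] 58 ≡ 6·9 + 4 (base 9). Lift 10: 64. −1: 63.
[6] 63 ≡ 6·10 + 3 (base 10). Lift 11: 69. −1: 68.
[7] 68 ≡ 6·11 + 2 (base 11). Lift 12: 74. −1: 73.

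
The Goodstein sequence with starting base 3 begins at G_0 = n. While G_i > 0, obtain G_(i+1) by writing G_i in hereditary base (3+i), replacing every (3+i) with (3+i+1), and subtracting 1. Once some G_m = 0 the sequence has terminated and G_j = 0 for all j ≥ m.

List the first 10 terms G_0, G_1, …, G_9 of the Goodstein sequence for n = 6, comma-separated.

6, 7, 7, 7, 7, 7, 6, 5, 4, 3

step 0: 6 = 2·3; sub 4 for 3: 2·4; = 8; G_1 = 8−1 = 7
step 1: 7 = 4 + 3; sub 5 for 4: 5 + 3; = 8; G_2 = 8−1 = 7
step 2: 7 = 5 + 2; sub 6 for 5: 6 + 2; = 8; G_3 = 8−1 = 7
step 3: 7 = 6 + 1; sub 7 for 6: 7 + 1; = 8; G_4 = 8−1 = 7
step 4: 7 = 7; sub 8 for 7: 8; = 8; G_5 = 8−1 = 7
step 5: 7 = 7; sub 9 for 8: 7; = 7; G_6 = 7−1 = 6
step 6: 6 = 6; sub 10 for 9: 6; = 6; G_7 = 6−1 = 5
step 7: 5 = 5; sub 11 for 10: 5; = 5; G_8 = 5−1 = 4
step 8: 4 = 4; sub 12 for 11: 4; = 4; G_9 = 4−1 = 3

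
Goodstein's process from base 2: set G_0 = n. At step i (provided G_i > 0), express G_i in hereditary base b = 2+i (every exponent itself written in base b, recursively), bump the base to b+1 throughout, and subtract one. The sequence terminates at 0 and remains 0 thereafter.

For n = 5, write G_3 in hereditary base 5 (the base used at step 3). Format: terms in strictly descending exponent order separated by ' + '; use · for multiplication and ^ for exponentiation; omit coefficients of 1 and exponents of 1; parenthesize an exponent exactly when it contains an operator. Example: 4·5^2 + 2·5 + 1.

3·5^3 + 3·5^2 + 3·5 + 2

step 0: 5 = 2^2 + 1; sub 3 for 2: 3^3 + 1; = 28; G_1 = 28−1 = 27
step 1: 27 = 3^3; sub 4 for 3: 4^4; = 256; G_2 = 256−1 = 255
step 2: 255 = 3·4^3 + 3·4^2 + 3·4 + 3; sub 5 for 4: 3·5^3 + 3·5^2 + 3·5 + 3; = 468; G_3 = 468−1 = 467
step 3: 467 = 3·5^3 + 3·5^2 + 3·5 + 2; sub 6 for 5: 3·6^3 + 3·6^2 + 3·6 + 2; = 776; G_4 = 776−1 = 775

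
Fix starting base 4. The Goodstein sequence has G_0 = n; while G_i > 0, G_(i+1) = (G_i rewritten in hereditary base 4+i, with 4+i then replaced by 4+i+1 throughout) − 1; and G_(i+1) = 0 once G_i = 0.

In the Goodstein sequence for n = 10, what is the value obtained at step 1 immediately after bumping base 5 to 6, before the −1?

13

i=0: 10 = 2·4 + 2 (b=4); 4→5: 2·5 + 2 = 12; 12−1 = 11
i=1: 11 = 2·5 + 1 (b=5); 5→6: 2·6 + 1 = 13; 13−1 = 12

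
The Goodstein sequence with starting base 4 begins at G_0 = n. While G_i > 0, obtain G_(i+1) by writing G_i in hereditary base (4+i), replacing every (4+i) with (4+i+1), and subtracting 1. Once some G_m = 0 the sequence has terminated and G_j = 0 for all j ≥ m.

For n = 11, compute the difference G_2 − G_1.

step 0: 11 = 2·4 + 3; sub 5 for 4: 2·5 + 3; = 13; G_1 = 13−1 = 12
step 1: 12 = 2·5 + 2; sub 6 for 5: 2·6 + 2; = 14; G_2 = 14−1 = 13

1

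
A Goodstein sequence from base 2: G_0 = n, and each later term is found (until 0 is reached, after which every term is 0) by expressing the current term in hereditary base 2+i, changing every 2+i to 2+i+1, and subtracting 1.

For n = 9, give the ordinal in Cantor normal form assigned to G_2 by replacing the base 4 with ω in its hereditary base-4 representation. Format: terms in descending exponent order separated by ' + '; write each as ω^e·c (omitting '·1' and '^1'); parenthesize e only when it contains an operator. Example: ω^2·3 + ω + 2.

ω^ω·3 + ω^3·3 + ω^2·3 + ω·3 + 3

G_0=9  [base 2] 2^(2 + 1) + 1  →[2↦3]→  3^(3 + 1) + 1 = 82  −1 ⇒ G_1=81
G_1=81  [base 3] 3^(3 + 1)  →[3↦4]→  4^(4 + 1) = 1024  −1 ⇒ G_2=1023
G_2=1023  [base 4] 3·4^4 + 3·4^3 + 3·4^2 + 3·4 + 3  →[4↦5]→  3·5^5 + 3·5^3 + 3·5^2 + 3·5 + 3 = 9843  −1 ⇒ G_3=9842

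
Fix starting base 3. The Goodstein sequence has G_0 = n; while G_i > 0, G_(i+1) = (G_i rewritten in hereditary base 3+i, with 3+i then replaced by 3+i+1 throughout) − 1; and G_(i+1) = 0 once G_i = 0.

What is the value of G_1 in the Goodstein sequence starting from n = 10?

16

10 —HB3→ 3^2 + 1 —bump→ 4^2 + 1 = 17 —(−1)→ 16
16 —HB4→ 4^2 —bump→ 5^2 = 25 —(−1)→ 24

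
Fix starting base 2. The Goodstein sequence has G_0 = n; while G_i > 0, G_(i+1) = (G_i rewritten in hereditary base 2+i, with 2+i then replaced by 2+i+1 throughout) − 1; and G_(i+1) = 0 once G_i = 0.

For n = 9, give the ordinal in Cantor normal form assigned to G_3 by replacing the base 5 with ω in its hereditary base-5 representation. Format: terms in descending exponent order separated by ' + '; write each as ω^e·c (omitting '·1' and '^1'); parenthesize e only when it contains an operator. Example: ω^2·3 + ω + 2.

ω^ω·3 + ω^3·3 + ω^2·3 + ω·3 + 2

(0) 9|_2 = 2^(2 + 1) + 1 ↦ 3^(3 + 1) + 1|_3 = 82 ⇒ 81
(1) 81|_3 = 3^(3 + 1) ↦ 4^(4 + 1)|_4 = 1024 ⇒ 1023
(2) 1023|_4 = 3·4^4 + 3·4^3 + 3·4^2 + 3·4 + 3 ↦ 3·5^5 + 3·5^3 + 3·5^2 + 3·5 + 3|_5 = 9843 ⇒ 9842
(3) 9842|_5 = 3·5^5 + 3·5^3 + 3·5^2 + 3·5 + 2 ↦ 3·6^6 + 3·6^3 + 3·6^2 + 3·6 + 2|_6 = 140744 ⇒ 140743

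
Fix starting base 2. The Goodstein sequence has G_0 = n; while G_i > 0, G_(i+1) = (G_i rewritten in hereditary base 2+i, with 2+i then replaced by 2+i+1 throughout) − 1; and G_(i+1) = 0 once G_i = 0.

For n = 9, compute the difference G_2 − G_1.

942

(0) 9|_2 = 2^(2 + 1) + 1 ↦ 3^(3 + 1) + 1|_3 = 82 ⇒ 81
(1) 81|_3 = 3^(3 + 1) ↦ 4^(4 + 1)|_4 = 1024 ⇒ 1023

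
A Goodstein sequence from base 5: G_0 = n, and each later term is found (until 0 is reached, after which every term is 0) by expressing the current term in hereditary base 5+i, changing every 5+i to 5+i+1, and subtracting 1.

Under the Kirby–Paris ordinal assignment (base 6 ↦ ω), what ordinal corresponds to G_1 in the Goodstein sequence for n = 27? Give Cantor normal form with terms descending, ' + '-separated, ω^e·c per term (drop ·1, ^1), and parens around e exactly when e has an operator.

G_0=27  [base 5] 5^2 + 2  →[5↦6]→  6^2 + 2 = 38  −1 ⇒ G_1=37
G_1=37  [base 6] 6^2 + 1  →[6↦7]→  7^2 + 1 = 50  −1 ⇒ G_2=49

ω^2 + 1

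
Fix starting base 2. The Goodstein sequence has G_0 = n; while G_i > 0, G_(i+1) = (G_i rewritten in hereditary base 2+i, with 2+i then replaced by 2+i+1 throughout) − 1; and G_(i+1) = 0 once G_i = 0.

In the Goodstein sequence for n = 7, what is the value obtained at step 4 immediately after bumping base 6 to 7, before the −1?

(0) 7|_2 = 2^2 + 2 + 1 ↦ 3^3 + 3 + 1|_3 = 31 ⇒ 30
(1) 30|_3 = 3^3 + 3 ↦ 4^4 + 4|_4 = 260 ⇒ 259
(2) 259|_4 = 4^4 + 3 ↦ 5^5 + 3|_5 = 3128 ⇒ 3127
(3) 3127|_5 = 5^5 + 2 ↦ 6^6 + 2|_6 = 46658 ⇒ 46657
(4) 46657|_6 = 6^6 + 1 ↦ 7^7 + 1|_7 = 823544 ⇒ 823543

823544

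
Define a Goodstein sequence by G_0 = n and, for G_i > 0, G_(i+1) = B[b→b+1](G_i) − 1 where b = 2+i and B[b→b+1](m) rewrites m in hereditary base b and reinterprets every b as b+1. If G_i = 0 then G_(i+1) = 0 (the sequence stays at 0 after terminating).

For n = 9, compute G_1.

81

(0) 9|_2 = 2^(2 + 1) + 1 ↦ 3^(3 + 1) + 1|_3 = 82 ⇒ 81
(1) 81|_3 = 3^(3 + 1) ↦ 4^(4 + 1)|_4 = 1024 ⇒ 1023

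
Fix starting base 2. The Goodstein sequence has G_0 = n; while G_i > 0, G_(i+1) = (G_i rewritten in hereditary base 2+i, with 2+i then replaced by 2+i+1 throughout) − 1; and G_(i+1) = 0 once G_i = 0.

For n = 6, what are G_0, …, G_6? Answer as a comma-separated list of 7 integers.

base 2: 6 = 2^2 + 2; at 3: 3^3 + 3 = 30; next = 29
base 3: 29 = 3^3 + 2; at 4: 4^4 + 2 = 258; next = 257
base 4: 257 = 4^4 + 1; at 5: 5^5 + 1 = 3126; next = 3125
base 5: 3125 = 5^5; at 6: 6^6 = 46656; next = 46655
base 6: 46655 = 5·6^5 + 5·6^4 + 5·6^3 + 5·6^2 + 5·6 + 5; at 7: 5·7^5 + 5·7^4 + 5·7^3 + 5·7^2 + 5·7 + 5 = 98040; next = 98039
base 7: 98039 = 5·7^5 + 5·7^4 + 5·7^3 + 5·7^2 + 5·7 + 4; at 8: 5·8^5 + 5·8^4 + 5·8^3 + 5·8^2 + 5·8 + 4 = 187244; next = 187243

6, 29, 257, 3125, 46655, 98039, 187243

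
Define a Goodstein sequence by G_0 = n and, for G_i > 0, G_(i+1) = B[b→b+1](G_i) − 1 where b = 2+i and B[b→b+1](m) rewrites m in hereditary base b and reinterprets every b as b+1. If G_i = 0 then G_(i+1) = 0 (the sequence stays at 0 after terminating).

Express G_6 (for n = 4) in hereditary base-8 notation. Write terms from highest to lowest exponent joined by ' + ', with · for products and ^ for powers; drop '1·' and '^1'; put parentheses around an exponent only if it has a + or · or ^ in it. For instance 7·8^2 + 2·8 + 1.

2·8^2 + 8 + 3

4 —HB2→ 2^2 —bump→ 3^3 = 27 —(−1)→ 26
26 —HB3→ 2·3^2 + 2·3 + 2 —bump→ 2·4^2 + 2·4 + 2 = 42 —(−1)→ 41
41 —HB4→ 2·4^2 + 2·4 + 1 —bump→ 2·5^2 + 2·5 + 1 = 61 —(−1)→ 60
60 —HB5→ 2·5^2 + 2·5 —bump→ 2·6^2 + 2·6 = 84 —(−1)→ 83
83 —HB6→ 2·6^2 + 6 + 5 —bump→ 2·7^2 + 7 + 5 = 110 —(−1)→ 109
109 —HB7→ 2·7^2 + 7 + 4 —bump→ 2·8^2 + 8 + 4 = 140 —(−1)→ 139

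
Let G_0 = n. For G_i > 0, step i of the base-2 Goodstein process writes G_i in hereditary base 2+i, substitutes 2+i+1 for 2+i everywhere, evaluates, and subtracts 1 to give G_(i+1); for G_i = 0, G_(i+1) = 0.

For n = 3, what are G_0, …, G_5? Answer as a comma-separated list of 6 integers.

i=0: 3 = 2 + 1 (b=2); 2→3: 3 + 1 = 4; 4−1 = 3
i=1: 3 = 3 (b=3); 3→4: 4 = 4; 4−1 = 3
i=2: 3 = 3 (b=4); 4→5: 3 = 3; 3−1 = 2
i=3: 2 = 2 (b=5); 5→6: 2 = 2; 2−1 = 1
i=4: 1 = 1 (b=6); 6→7: 1 = 1; 1−1 = 0

3, 3, 3, 2, 1, 0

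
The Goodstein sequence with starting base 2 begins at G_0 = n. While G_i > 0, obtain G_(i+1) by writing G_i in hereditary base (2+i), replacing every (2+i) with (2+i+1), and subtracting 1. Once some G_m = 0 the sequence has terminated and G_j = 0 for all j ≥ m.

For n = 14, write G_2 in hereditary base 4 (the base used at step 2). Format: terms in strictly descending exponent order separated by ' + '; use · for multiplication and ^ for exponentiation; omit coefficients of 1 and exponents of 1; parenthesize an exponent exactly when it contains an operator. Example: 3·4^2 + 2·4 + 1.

i=0: 14 = 2^(2 + 1) + 2^2 + 2 (b=2); 2→3: 3^(3 + 1) + 3^3 + 3 = 111; 111−1 = 110
i=1: 110 = 3^(3 + 1) + 3^3 + 2 (b=3); 3→4: 4^(4 + 1) + 4^4 + 2 = 1282; 1282−1 = 1281
i=2: 1281 = 4^(4 + 1) + 4^4 + 1 (b=4); 4→5: 5^(5 + 1) + 5^5 + 1 = 18751; 18751−1 = 18750

4^(4 + 1) + 4^4 + 1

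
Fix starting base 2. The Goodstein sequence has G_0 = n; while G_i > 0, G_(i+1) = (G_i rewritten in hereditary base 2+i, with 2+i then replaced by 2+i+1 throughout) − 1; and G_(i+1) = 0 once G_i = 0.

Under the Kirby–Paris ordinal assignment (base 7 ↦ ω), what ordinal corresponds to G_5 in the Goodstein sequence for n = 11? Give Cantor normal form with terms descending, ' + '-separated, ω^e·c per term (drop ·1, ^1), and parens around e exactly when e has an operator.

i=0: 11 = 2^(2 + 1) + 2 + 1 (b=2); 2→3: 3^(3 + 1) + 3 + 1 = 85; 85−1 = 84
i=1: 84 = 3^(3 + 1) + 3 (b=3); 3→4: 4^(4 + 1) + 4 = 1028; 1028−1 = 1027
i=2: 1027 = 4^(4 + 1) + 3 (b=4); 4→5: 5^(5 + 1) + 3 = 15628; 15628−1 = 15627
i=3: 15627 = 5^(5 + 1) + 2 (b=5); 5→6: 6^(6 + 1) + 2 = 279938; 279938−1 = 279937
i=4: 279937 = 6^(6 + 1) + 1 (b=6); 6→7: 7^(7 + 1) + 1 = 5764802; 5764802−1 = 5764801

ω^(ω + 1)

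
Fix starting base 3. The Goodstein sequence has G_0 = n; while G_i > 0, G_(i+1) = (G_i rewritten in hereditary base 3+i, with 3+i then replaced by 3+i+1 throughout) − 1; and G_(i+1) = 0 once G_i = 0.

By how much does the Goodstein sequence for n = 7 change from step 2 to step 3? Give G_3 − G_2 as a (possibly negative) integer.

(0) 7|_3 = 2·3 + 1 ↦ 2·4 + 1|_4 = 9 ⇒ 8
(1) 8|_4 = 2·4 ↦ 2·5|_5 = 10 ⇒ 9
(2) 9|_5 = 5 + 4 ↦ 6 + 4|_6 = 10 ⇒ 9

0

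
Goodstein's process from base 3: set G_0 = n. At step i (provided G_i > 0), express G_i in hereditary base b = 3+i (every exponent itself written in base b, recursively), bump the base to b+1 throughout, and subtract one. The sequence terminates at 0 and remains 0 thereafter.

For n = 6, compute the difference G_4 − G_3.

step 0: 6 = 2·3; sub 4 for 3: 2·4; = 8; G_1 = 8−1 = 7
step 1: 7 = 4 + 3; sub 5 for 4: 5 + 3; = 8; G_2 = 8−1 = 7
step 2: 7 = 5 + 2; sub 6 for 5: 6 + 2; = 8; G_3 = 8−1 = 7
step 3: 7 = 6 + 1; sub 7 for 6: 7 + 1; = 8; G_4 = 8−1 = 7

0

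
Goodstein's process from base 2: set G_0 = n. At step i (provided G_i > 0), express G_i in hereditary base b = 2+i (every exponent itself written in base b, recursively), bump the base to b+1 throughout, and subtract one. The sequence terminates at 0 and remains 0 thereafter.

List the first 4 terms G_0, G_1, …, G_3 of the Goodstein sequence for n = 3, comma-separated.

3 —HB2→ 2 + 1 —bump→ 3 + 1 = 4 —(−1)→ 3
3 —HB3→ 3 —bump→ 4 = 4 —(−1)→ 3
3 —HB4→ 3 —bump→ 3 = 3 —(−1)→ 2

3, 3, 3, 2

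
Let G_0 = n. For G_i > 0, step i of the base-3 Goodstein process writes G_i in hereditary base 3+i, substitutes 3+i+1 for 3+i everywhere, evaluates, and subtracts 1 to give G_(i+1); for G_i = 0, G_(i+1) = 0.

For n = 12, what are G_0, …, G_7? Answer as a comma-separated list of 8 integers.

G_0=12  [base 3] 3^2 + 3  →[3↦4]→  4^2 + 4 = 20  −1 ⇒ G_1=19
G_1=19  [base 4] 4^2 + 3  →[4↦5]→  5^2 + 3 = 28  −1 ⇒ G_2=27
G_2=27  [base 5] 5^2 + 2  →[5↦6]→  6^2 + 2 = 38  −1 ⇒ G_3=37
G_3=37  [base 6] 6^2 + 1  →[6↦7]→  7^2 + 1 = 50  −1 ⇒ G_4=49
G_4=49  [base 7] 7^2  →[7↦8]→  8^2 = 64  −1 ⇒ G_5=63
G_5=63  [base 8] 7·8 + 7  →[8↦9]→  7·9 + 7 = 70  −1 ⇒ G_6=69
G_6=69  [base 9] 7·9 + 6  →[9↦10]→  7·10 + 6 = 76  −1 ⇒ G_7=75

12, 19, 27, 37, 49, 63, 69, 75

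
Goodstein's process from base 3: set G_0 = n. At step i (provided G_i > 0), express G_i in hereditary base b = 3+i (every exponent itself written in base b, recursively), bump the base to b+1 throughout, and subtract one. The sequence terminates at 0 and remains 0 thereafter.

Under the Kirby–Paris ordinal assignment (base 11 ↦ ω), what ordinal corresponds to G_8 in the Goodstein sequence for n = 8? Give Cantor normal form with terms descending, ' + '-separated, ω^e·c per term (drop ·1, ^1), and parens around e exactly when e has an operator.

ω

base 3: 8 = 2·3 + 2; at 4: 2·4 + 2 = 10; next = 9
base 4: 9 = 2·4 + 1; at 5: 2·5 + 1 = 11; next = 10
base 5: 10 = 2·5; at 6: 2·6 = 12; next = 11
base 6: 11 = 6 + 5; at 7: 7 + 5 = 12; next = 11
base 7: 11 = 7 + 4; at 8: 8 + 4 = 12; next = 11
base 8: 11 = 8 + 3; at 9: 9 + 3 = 12; next = 11
base 9: 11 = 9 + 2; at 10: 10 + 2 = 12; next = 11
base 10: 11 = 10 + 1; at 11: 11 + 1 = 12; next = 11
base 11: 11 = 11; at 12: 12 = 12; next = 11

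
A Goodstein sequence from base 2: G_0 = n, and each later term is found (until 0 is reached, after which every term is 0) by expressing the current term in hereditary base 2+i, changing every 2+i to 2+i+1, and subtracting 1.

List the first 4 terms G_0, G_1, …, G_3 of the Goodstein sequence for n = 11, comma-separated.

G_0 = 11. HB_2(11) = 2^(2 + 1) + 2 + 1. Bump = 85. G_1 = 84.
G_1 = 84. HB_3(84) = 3^(3 + 1) + 3. Bump = 1028. G_2 = 1027.
G_2 = 1027. HB_4(1027) = 4^(4 + 1) + 3. Bump = 15628. G_3 = 15627.

11, 84, 1027, 15627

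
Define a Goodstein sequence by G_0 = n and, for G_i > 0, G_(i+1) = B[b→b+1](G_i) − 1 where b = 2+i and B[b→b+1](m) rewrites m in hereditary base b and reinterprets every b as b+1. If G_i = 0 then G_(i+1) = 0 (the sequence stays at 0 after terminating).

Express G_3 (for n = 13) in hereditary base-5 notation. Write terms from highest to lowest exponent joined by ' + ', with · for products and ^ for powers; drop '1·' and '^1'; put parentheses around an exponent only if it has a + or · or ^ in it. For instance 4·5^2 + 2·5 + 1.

step 0: 13 = 2^(2 + 1) + 2^2 + 1; sub 3 for 2: 3^(3 + 1) + 3^3 + 1; = 109; G_1 = 109−1 = 108
step 1: 108 = 3^(3 + 1) + 3^3; sub 4 for 3: 4^(4 + 1) + 4^4; = 1280; G_2 = 1280−1 = 1279
step 2: 1279 = 4^(4 + 1) + 3·4^3 + 3·4^2 + 3·4 + 3; sub 5 for 4: 5^(5 + 1) + 3·5^3 + 3·5^2 + 3·5 + 3; = 16093; G_3 = 16093−1 = 16092
step 3: 16092 = 5^(5 + 1) + 3·5^3 + 3·5^2 + 3·5 + 2; sub 6 for 5: 6^(6 + 1) + 3·6^3 + 3·6^2 + 3·6 + 2; = 280712; G_4 = 280712−1 = 280711

5^(5 + 1) + 3·5^3 + 3·5^2 + 3·5 + 2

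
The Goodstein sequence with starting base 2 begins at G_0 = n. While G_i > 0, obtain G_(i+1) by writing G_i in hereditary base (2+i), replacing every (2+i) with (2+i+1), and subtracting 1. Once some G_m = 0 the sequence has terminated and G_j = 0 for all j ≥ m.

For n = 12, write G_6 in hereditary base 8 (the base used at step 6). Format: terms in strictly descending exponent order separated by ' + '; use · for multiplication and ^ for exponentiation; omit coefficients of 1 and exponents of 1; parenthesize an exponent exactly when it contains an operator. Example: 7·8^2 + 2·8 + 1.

8^(8 + 1) + 2·8^2 + 8 + 3

step 0: 12 = 2^(2 + 1) + 2^2; sub 3 for 2: 3^(3 + 1) + 3^3; = 108; G_1 = 108−1 = 107
step 1: 107 = 3^(3 + 1) + 2·3^2 + 2·3 + 2; sub 4 for 3: 4^(4 + 1) + 2·4^2 + 2·4 + 2; = 1066; G_2 = 1066−1 = 1065
step 2: 1065 = 4^(4 + 1) + 2·4^2 + 2·4 + 1; sub 5 for 4: 5^(5 + 1) + 2·5^2 + 2·5 + 1; = 15686; G_3 = 15686−1 = 15685
step 3: 15685 = 5^(5 + 1) + 2·5^2 + 2·5; sub 6 for 5: 6^(6 + 1) + 2·6^2 + 2·6; = 280020; G_4 = 280020−1 = 280019
step 4: 280019 = 6^(6 + 1) + 2·6^2 + 6 + 5; sub 7 for 6: 7^(7 + 1) + 2·7^2 + 7 + 5; = 5764911; G_5 = 5764911−1 = 5764910
step 5: 5764910 = 7^(7 + 1) + 2·7^2 + 7 + 4; sub 8 for 7: 8^(8 + 1) + 2·8^2 + 8 + 4; = 134217868; G_6 = 134217868−1 = 134217867
step 6: 134217867 = 8^(8 + 1) + 2·8^2 + 8 + 3; sub 9 for 8: 9^(9 + 1) + 2·9^2 + 9 + 3; = 3486784575; G_7 = 3486784575−1 = 3486784574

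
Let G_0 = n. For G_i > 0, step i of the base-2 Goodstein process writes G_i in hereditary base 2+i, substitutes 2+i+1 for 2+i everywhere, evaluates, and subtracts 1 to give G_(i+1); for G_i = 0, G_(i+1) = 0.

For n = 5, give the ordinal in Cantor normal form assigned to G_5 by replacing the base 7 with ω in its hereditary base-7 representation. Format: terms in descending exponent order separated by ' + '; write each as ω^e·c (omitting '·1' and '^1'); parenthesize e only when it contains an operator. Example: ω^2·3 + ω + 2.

ω^3·3 + ω^2·3 + ω·3

G_0 = 5. HB_2(5) = 2^2 + 1. Bump = 28. G_1 = 27.
G_1 = 27. HB_3(27) = 3^3. Bump = 256. G_2 = 255.
G_2 = 255. HB_4(255) = 3·4^3 + 3·4^2 + 3·4 + 3. Bump = 468. G_3 = 467.
G_3 = 467. HB_5(467) = 3·5^3 + 3·5^2 + 3·5 + 2. Bump = 776. G_4 = 775.
G_4 = 775. HB_6(775) = 3·6^3 + 3·6^2 + 3·6 + 1. Bump = 1198. G_5 = 1197.
G_5 = 1197. HB_7(1197) = 3·7^3 + 3·7^2 + 3·7. Bump = 1752. G_6 = 1751.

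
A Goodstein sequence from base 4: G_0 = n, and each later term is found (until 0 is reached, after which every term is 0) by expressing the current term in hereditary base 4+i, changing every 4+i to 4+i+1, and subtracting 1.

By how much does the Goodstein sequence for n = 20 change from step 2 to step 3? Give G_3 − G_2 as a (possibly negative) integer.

step 0: 20 = 4^2 + 4; sub 5 for 4: 5^2 + 5; = 30; G_1 = 30−1 = 29
step 1: 29 = 5^2 + 4; sub 6 for 5: 6^2 + 4; = 40; G_2 = 40−1 = 39
step 2: 39 = 6^2 + 3; sub 7 for 6: 7^2 + 3; = 52; G_3 = 52−1 = 51

12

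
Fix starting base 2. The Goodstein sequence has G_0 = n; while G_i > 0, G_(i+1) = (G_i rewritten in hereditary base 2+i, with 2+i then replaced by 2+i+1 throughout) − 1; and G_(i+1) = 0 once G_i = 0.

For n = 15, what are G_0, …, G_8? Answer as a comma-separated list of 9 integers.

15, 111, 1283, 18752, 326593, 6588344, 150994943, 3524450280, 100077777775

G_0 = 15. HB_2(15) = 2^(2 + 1) + 2^2 + 2 + 1. Bump = 112. G_1 = 111.
G_1 = 111. HB_3(111) = 3^(3 + 1) + 3^3 + 3. Bump = 1284. G_2 = 1283.
G_2 = 1283. HB_4(1283) = 4^(4 + 1) + 4^4 + 3. Bump = 18753. G_3 = 18752.
G_3 = 18752. HB_5(18752) = 5^(5 + 1) + 5^5 + 2. Bump = 326594. G_4 = 326593.
G_4 = 326593. HB_6(326593) = 6^(6 + 1) + 6^6 + 1. Bump = 6588345. G_5 = 6588344.
G_5 = 6588344. HB_7(6588344) = 7^(7 + 1) + 7^7. Bump = 150994944. G_6 = 150994943.
G_6 = 150994943. HB_8(150994943) = 8^(8 + 1) + 7·8^7 + 7·8^6 + 7·8^5 + 7·8^4 + 7·8^3 + 7·8^2 + 7·8 + 7. Bump = 3524450281. G_7 = 3524450280.
G_7 = 3524450280. HB_9(3524450280) = 9^(9 + 1) + 7·9^7 + 7·9^6 + 7·9^5 + 7·9^4 + 7·9^3 + 7·9^2 + 7·9 + 6. Bump = 100077777776. G_8 = 100077777775.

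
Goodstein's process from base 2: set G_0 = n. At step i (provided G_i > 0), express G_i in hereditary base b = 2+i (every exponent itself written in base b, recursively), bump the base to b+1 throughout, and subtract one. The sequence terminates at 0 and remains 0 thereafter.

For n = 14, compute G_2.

1281

(0) 14|_2 = 2^(2 + 1) + 2^2 + 2 ↦ 3^(3 + 1) + 3^3 + 3|_3 = 111 ⇒ 110
(1) 110|_3 = 3^(3 + 1) + 3^3 + 2 ↦ 4^(4 + 1) + 4^4 + 2|_4 = 1282 ⇒ 1281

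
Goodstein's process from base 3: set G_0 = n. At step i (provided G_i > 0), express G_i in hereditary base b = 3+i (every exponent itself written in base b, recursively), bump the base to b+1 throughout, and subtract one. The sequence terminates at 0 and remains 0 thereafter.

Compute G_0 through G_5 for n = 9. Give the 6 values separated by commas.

base 3: 9 = 3^2; at 4: 4^2 = 16; next = 15
base 4: 15 = 3·4 + 3; at 5: 3·5 + 3 = 18; next = 17
base 5: 17 = 3·5 + 2; at 6: 3·6 + 2 = 20; next = 19
base 6: 19 = 3·6 + 1; at 7: 3·7 + 1 = 22; next = 21
base 7: 21 = 3·7; at 8: 3·8 = 24; next = 23

9, 15, 17, 19, 21, 23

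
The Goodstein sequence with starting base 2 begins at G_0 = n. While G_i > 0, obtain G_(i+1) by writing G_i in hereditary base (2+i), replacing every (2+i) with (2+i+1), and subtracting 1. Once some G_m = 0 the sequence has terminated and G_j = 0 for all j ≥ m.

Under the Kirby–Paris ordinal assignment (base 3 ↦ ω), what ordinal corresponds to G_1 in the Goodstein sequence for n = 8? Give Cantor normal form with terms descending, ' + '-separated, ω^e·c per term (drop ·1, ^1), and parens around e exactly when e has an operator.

ω^ω·2 + ω^2·2 + ω·2 + 2

G_0=8  [base 2] 2^(2 + 1)  →[2↦3]→  3^(3 + 1) = 81  −1 ⇒ G_1=80
G_1=80  [base 3] 2·3^3 + 2·3^2 + 2·3 + 2  →[3↦4]→  2·4^4 + 2·4^2 + 2·4 + 2 = 554  −1 ⇒ G_2=553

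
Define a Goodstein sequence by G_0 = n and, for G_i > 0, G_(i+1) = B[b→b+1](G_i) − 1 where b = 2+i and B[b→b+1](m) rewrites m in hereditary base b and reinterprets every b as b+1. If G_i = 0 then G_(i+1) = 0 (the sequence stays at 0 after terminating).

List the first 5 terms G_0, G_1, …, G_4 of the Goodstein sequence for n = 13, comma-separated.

13, 108, 1279, 16092, 280711

base 2: 13 = 2^(2 + 1) + 2^2 + 1; at 3: 3^(3 + 1) + 3^3 + 1 = 109; next = 108
base 3: 108 = 3^(3 + 1) + 3^3; at 4: 4^(4 + 1) + 4^4 = 1280; next = 1279
base 4: 1279 = 4^(4 + 1) + 3·4^3 + 3·4^2 + 3·4 + 3; at 5: 5^(5 + 1) + 3·5^3 + 3·5^2 + 3·5 + 3 = 16093; next = 16092
base 5: 16092 = 5^(5 + 1) + 3·5^3 + 3·5^2 + 3·5 + 2; at 6: 6^(6 + 1) + 3·6^3 + 3·6^2 + 3·6 + 2 = 280712; next = 280711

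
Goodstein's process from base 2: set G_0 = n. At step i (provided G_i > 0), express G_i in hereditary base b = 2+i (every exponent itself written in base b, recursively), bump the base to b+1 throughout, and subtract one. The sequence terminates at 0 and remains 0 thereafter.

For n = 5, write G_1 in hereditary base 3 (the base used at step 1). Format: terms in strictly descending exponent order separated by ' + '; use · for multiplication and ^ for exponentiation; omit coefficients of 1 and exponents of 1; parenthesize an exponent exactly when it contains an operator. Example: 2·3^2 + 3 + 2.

3^3

(0) 5|_2 = 2^2 + 1 ↦ 3^3 + 1|_3 = 28 ⇒ 27
(1) 27|_3 = 3^3 ↦ 4^4|_4 = 256 ⇒ 255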